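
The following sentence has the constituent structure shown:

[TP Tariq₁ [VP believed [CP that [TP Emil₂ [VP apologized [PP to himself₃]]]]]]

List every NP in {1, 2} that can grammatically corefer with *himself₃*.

*himself* is an anaphor, so Principle A applies: it must be bound in its binding domain.
Binding domain of *himself₃*: the embedded TP, whose subject is Emil₂.
*Tariq₁* c-commands the anaphor but is outside its binding domain → cannot satisfy Principle A.
*Emil₂* c-commands the anaphor within its binding domain → licit binder.

{2}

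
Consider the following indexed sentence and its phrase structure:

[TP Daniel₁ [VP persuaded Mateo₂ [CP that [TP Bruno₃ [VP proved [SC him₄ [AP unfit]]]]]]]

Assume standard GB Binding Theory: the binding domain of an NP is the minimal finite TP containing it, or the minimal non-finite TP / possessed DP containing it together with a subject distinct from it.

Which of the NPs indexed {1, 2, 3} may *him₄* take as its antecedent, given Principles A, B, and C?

{1, 2}

*him* is a pronoun, so Principle B applies: it must be free in its binding domain.
Binding domain of *him₄*: the embedded TP, whose subject is Bruno₃.
*Daniel₁* c-commands the pronoun but from outside its binding domain, and is not c-commanded by it → coindexation permitted.
*Mateo₂* c-commands the pronoun but from outside its binding domain, and is not c-commanded by it → coindexation permitted.
*Bruno₃* c-commands the pronoun within its binding domain → coindexation would violate Principle B.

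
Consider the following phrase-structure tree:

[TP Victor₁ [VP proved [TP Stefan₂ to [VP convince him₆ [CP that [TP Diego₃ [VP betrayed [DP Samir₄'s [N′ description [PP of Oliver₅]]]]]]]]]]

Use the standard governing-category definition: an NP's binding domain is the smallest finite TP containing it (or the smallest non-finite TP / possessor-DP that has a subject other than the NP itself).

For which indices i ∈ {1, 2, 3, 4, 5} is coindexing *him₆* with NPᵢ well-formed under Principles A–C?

{1}

*him* is a pronoun, so Principle B applies: it must be free in its binding domain.
Binding domain of *him₆*: the embedded TP, whose subject is Stefan₂.
*Victor₁* c-commands the pronoun but from outside its binding domain, and is not c-commanded by it → coindexation permitted.
*Stefan₂* c-commands the pronoun within its binding domain → coindexation would violate Principle B.
*Diego₃*: the pronoun c-commands this R-expression → coindexation would violate Principle C on *Diego₃*.
*Samir₄*: the pronoun c-commands this R-expression → coindexation would violate Principle C on *Samir₄*.
*Oliver₅*: the pronoun c-commands this R-expression → coindexation would violate Principle C on *Oliver₅*.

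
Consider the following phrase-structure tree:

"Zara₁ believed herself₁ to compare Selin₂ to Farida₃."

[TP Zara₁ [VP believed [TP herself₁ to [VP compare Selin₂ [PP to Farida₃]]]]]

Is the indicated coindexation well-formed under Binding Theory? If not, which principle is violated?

grammatical

The two coindexed NPs are *Zara₁* and *herself₁*.
*herself₁* is an anaphor; its binding domain is the matrix TP, whose subject is Zara₁. *Zara₁* c-commands it within that domain and shares its index, so Principle A is satisfied.
*Zara₁* is an R-expression; *herself₁* does not c-command it, and no other NP shares its index, so Principle C is satisfied.
All principles are respected.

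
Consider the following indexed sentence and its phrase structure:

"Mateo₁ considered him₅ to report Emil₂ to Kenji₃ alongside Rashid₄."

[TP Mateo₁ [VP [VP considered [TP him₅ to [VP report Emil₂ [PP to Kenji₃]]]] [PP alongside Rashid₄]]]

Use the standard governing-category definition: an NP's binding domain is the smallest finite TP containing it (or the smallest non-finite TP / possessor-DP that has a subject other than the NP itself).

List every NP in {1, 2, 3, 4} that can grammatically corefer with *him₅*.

*him* is a pronoun, so Principle B applies: it must be free in its binding domain.
Binding domain of *him₅*: the matrix TP, whose subject is Mateo₁.
*Mateo₁* c-commands the pronoun within its binding domain → coindexation would violate Principle B.
*Emil₂*: the pronoun c-commands this R-expression → coindexation would violate Principle C on *Emil₂*.
*Kenji₃*: the pronoun c-commands this R-expression → coindexation would violate Principle C on *Kenji₃*.
*Rashid₄* and the pronoun do not c-command one another → neither Principle B nor Principle C is at stake; coindexation permitted.

{4}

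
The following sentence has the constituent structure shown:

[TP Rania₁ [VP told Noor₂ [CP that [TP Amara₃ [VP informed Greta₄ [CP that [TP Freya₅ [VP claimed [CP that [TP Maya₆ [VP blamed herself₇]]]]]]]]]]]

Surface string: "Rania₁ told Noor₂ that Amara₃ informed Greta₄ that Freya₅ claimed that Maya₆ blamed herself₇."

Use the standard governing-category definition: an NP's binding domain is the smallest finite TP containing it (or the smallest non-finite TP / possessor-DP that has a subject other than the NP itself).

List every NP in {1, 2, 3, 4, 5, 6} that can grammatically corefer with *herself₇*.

{6}

*herself* is an anaphor, so Principle A applies: it must be bound in its binding domain.
Binding domain of *herself₇*: the embedded TP, whose subject is Maya₆.
*Rania₁* c-commands the anaphor but is outside its binding domain → cannot satisfy Principle A.
*Noor₂* c-commands the anaphor but is outside its binding domain → cannot satisfy Principle A.
*Amara₃* c-commands the anaphor but is outside its binding domain → cannot satisfy Principle A.
*Greta₄* c-commands the anaphor but is outside its binding domain → cannot satisfy Principle A.
*Freya₅* c-commands the anaphor but is outside its binding domain → cannot satisfy Principle A.
*Maya₆* c-commands the anaphor within its binding domain → licit binder.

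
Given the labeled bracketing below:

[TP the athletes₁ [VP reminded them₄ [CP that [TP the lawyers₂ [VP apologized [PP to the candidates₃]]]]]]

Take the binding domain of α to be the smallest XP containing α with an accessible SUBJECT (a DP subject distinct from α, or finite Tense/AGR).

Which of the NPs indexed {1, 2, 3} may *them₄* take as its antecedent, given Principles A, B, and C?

*them* is a pronoun, so Principle B applies: it must be free in its binding domain.
Binding domain of *them₄*: the matrix TP, whose subject is the athletes₁.
*the athletes₁* c-commands the pronoun within its binding domain → coindexation would violate Principle B.
*the lawyers₂*: the pronoun c-commands this R-expression → coindexation would violate Principle C on *the lawyers₂*.
*the candidates₃*: the pronoun c-commands this R-expression → coindexation would violate Principle C on *the candidates₃*.

none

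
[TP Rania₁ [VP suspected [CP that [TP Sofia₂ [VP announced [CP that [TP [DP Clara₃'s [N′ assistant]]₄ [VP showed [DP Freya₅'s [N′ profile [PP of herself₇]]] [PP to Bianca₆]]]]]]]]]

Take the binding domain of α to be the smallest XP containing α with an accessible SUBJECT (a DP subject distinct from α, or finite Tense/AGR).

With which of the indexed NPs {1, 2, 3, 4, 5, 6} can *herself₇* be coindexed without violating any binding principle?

{5}

*herself* is an anaphor, so Principle A applies: it must be bound in its binding domain.
Binding domain of *herself₇*: the possessed DP, whose subject is Freya₅.
*Rania₁* c-commands the anaphor but is outside its binding domain → cannot satisfy Principle A.
*Sofia₂* c-commands the anaphor but is outside its binding domain → cannot satisfy Principle A.
*Clara₃* does not c-command the anaphor → cannot bind it.
*[Clara₃'s assistant]₄* c-commands the anaphor but is outside its binding domain → cannot satisfy Principle A.
*Freya₅* c-commands the anaphor within its binding domain → licit binder.
*Bianca₆* does not c-command the anaphor → cannot bind it.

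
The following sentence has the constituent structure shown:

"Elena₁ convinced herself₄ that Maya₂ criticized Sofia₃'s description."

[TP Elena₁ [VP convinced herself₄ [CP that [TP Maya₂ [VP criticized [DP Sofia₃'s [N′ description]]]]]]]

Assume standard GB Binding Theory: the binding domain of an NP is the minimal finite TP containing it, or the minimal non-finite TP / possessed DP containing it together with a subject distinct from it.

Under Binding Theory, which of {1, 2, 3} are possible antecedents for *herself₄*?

*herself* is an anaphor, so Principle A applies: it must be bound in its binding domain.
Binding domain of *herself₄*: the matrix TP, whose subject is Elena₁.
*Elena₁* c-commands the anaphor within its binding domain → licit binder.
*Maya₂* does not c-command the anaphor → cannot bind it.
*Sofia₃* does not c-command the anaphor → cannot bind it.

{1}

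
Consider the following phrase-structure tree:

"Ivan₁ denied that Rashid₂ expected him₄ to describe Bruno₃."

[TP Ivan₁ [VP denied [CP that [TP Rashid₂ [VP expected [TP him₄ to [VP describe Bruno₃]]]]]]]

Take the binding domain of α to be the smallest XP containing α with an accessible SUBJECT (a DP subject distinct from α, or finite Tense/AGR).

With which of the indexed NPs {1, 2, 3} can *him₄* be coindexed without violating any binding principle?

*him* is a pronoun, so Principle B applies: it must be free in its binding domain.
Binding domain of *him₄*: the embedded TP, whose subject is Rashid₂.
*Ivan₁* c-commands the pronoun but from outside its binding domain, and is not c-commanded by it → coindexation permitted.
*Rashid₂* c-commands the pronoun within its binding domain → coindexation would violate Principle B.
*Bruno₃*: the pronoun c-commands this R-expression → coindexation would violate Principle C on *Bruno₃*.

{1}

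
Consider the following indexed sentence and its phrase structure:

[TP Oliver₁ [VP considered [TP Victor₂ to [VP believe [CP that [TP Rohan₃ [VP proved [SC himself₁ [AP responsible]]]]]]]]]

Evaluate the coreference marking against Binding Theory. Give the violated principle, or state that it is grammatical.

The two coindexed NPs are *Oliver₁* and *himself₁*.
*himself₁* is an anaphor. Principle A requires it to be bound within its binding domain — the embedded TP, whose subject is Rohan₃.
Within that domain it is c-commanded by *Rohan₃*, which does not share its index.
*Oliver₁* does c-command the anaphor, but from outside its binding domain.
The anaphor is unbound in its domain → Principle A violation.

Principle A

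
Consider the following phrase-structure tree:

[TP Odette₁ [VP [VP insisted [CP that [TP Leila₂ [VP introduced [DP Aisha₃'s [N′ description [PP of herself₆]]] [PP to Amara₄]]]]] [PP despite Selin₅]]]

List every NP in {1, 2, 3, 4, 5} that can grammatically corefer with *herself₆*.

*herself* is an anaphor, so Principle A applies: it must be bound in its binding domain.
Binding domain of *herself₆*: the possessed DP, whose subject is Aisha₃.
*Odette₁* c-commands the anaphor but is outside its binding domain → cannot satisfy Principle A.
*Leila₂* c-commands the anaphor but is outside its binding domain → cannot satisfy Principle A.
*Aisha₃* c-commands the anaphor within its binding domain → licit binder.
*Amara₄* does not c-command the anaphor → cannot bind it.
*Selin₅* does not c-command the anaphor → cannot bind it.

{3}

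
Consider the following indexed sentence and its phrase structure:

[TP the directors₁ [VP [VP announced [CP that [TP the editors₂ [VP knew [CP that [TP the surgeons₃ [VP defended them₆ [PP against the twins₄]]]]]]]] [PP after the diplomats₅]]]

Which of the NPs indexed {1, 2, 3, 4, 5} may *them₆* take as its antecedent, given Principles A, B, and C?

*them* is a pronoun, so Principle B applies: it must be free in its binding domain.
Binding domain of *them₆*: the embedded TP, whose subject is the surgeons₃.
*the directors₁* c-commands the pronoun but from outside its binding domain, and is not c-commanded by it → coindexation permitted.
*the editors₂* c-commands the pronoun but from outside its binding domain, and is not c-commanded by it → coindexation permitted.
*the surgeons₃* c-commands the pronoun within its binding domain → coindexation would violate Principle B.
*the twins₄*: the pronoun c-commands this R-expression → coindexation would violate Principle C on *the twins₄*.
*the diplomats₅* and the pronoun do not c-command one another → neither Principle B nor Principle C is at stake; coindexation permitted.

{1, 2, 5}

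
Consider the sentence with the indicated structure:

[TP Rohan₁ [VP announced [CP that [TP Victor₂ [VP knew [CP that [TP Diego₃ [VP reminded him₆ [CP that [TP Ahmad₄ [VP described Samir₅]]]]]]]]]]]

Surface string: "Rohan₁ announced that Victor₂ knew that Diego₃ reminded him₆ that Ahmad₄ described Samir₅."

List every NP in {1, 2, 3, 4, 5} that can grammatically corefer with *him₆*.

{1, 2}

*him* is a pronoun, so Principle B applies: it must be free in its binding domain.
Binding domain of *him₆*: the embedded TP, whose subject is Diego₃.
*Rohan₁* c-commands the pronoun but from outside its binding domain, and is not c-commanded by it → coindexation permitted.
*Victor₂* c-commands the pronoun but from outside its binding domain, and is not c-commanded by it → coindexation permitted.
*Diego₃* c-commands the pronoun within its binding domain → coindexation would violate Principle B.
*Ahmad₄*: the pronoun c-commands this R-expression → coindexation would violate Principle C on *Ahmad₄*.
*Samir₅*: the pronoun c-commands this R-expression → coindexation would violate Principle C on *Samir₅*.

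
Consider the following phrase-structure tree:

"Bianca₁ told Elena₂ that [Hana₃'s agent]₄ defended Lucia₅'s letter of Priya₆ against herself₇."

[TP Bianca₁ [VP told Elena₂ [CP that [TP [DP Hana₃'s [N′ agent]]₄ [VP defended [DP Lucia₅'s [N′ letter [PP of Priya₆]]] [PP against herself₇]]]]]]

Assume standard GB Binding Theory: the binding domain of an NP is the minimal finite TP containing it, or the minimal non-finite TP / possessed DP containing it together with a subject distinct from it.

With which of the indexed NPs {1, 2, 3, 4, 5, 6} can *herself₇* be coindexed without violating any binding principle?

*herself* is an anaphor, so Principle A applies: it must be bound in its binding domain.
Binding domain of *herself₇*: the embedded TP, whose subject is [Hana₃'s agent]₄.
*Bianca₁* c-commands the anaphor but is outside its binding domain → cannot satisfy Principle A.
*Elena₂* c-commands the anaphor but is outside its binding domain → cannot satisfy Principle A.
*Hana₃* does not c-command the anaphor → cannot bind it.
*[Hana₃'s agent]₄* c-commands the anaphor within its binding domain → licit binder.
*Lucia₅* does not c-command the anaphor → cannot bind it.
*Priya₆* does not c-command the anaphor → cannot bind it.

{4}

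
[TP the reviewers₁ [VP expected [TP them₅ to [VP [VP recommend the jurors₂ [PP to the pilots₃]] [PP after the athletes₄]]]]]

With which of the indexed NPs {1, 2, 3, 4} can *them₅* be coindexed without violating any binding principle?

none

*them* is a pronoun, so Principle B applies: it must be free in its binding domain.
Binding domain of *them₅*: the matrix TP, whose subject is the reviewers₁.
*the reviewers₁* c-commands the pronoun within its binding domain → coindexation would violate Principle B.
*the jurors₂*: the pronoun c-commands this R-expression → coindexation would violate Principle C on *the jurors₂*.
*the pilots₃*: the pronoun c-commands this R-expression → coindexation would violate Principle C on *the pilots₃*.
*the athletes₄*: the pronoun c-commands this R-expression → coindexation would violate Principle C on *the athletes₄*.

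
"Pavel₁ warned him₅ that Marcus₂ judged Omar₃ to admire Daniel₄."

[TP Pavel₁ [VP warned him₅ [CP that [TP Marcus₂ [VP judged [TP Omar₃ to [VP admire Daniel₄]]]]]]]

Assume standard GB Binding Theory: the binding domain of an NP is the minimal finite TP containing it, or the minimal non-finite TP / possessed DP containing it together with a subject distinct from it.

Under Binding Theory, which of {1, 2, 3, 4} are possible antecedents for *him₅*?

none

*him* is a pronoun, so Principle B applies: it must be free in its binding domain.
Binding domain of *him₅*: the matrix TP, whose subject is Pavel₁.
*Pavel₁* c-commands the pronoun within its binding domain → coindexation would violate Principle B.
*Marcus₂*: the pronoun c-commands this R-expression → coindexation would violate Principle C on *Marcus₂*.
*Omar₃*: the pronoun c-commands this R-expression → coindexation would violate Principle C on *Omar₃*.
*Daniel₄*: the pronoun c-commands this R-expression → coindexation would violate Principle C on *Daniel₄*.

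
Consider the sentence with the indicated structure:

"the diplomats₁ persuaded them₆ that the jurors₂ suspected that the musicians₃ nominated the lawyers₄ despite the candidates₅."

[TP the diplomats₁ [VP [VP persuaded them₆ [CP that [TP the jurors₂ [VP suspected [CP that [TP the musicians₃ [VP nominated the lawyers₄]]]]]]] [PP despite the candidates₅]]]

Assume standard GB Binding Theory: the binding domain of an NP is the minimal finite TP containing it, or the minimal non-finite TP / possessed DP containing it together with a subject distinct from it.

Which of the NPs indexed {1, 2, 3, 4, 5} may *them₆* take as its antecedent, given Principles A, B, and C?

*them* is a pronoun, so Principle B applies: it must be free in its binding domain.
Binding domain of *them₆*: the matrix TP, whose subject is the diplomats₁.
*the diplomats₁* c-commands the pronoun within its binding domain → coindexation would violate Principle B.
*the jurors₂*: the pronoun c-commands this R-expression → coindexation would violate Principle C on *the jurors₂*.
*the musicians₃*: the pronoun c-commands this R-expression → coindexation would violate Principle C on *the musicians₃*.
*the lawyers₄*: the pronoun c-commands this R-expression → coindexation would violate Principle C on *the lawyers₄*.
*the candidates₅* and the pronoun do not c-command one another → neither Principle B nor Principle C is at stake; coindexation permitted.

{5}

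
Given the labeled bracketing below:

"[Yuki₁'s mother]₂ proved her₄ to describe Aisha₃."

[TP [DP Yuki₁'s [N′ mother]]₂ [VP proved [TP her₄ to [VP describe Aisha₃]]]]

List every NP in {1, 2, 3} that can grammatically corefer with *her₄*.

*her* is a pronoun, so Principle B applies: it must be free in its binding domain.
Binding domain of *her₄*: the matrix TP, whose subject is [Yuki₁'s mother]₂.
*Yuki₁* and the pronoun do not c-command one another → neither Principle B nor Principle C is at stake; coindexation permitted.
*[Yuki₁'s mother]₂* c-commands the pronoun within its binding domain → coindexation would violate Principle B.
*Aisha₃*: the pronoun c-commands this R-expression → coindexation would violate Principle C on *Aisha₃*.

{1}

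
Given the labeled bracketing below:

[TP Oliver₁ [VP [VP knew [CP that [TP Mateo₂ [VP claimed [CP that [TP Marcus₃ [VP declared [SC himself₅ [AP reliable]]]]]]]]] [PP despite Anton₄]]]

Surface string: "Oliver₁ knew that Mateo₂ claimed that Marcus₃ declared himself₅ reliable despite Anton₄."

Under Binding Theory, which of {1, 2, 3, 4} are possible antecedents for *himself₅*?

{3}

*himself* is an anaphor, so Principle A applies: it must be bound in its binding domain.
Binding domain of *himself₅*: the embedded TP, whose subject is Marcus₃.
*Oliver₁* c-commands the anaphor but is outside its binding domain → cannot satisfy Principle A.
*Mateo₂* c-commands the anaphor but is outside its binding domain → cannot satisfy Principle A.
*Marcus₃* c-commands the anaphor within its binding domain → licit binder.
*Anton₄* does not c-command the anaphor → cannot bind it.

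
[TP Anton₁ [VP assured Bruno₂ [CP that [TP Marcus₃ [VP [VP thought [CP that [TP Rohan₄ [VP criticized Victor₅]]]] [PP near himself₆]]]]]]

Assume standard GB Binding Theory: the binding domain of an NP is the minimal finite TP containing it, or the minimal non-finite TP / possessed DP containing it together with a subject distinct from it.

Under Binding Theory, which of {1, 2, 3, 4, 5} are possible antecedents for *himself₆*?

{3}

*himself* is an anaphor, so Principle A applies: it must be bound in its binding domain.
Binding domain of *himself₆*: the embedded TP, whose subject is Marcus₃.
*Anton₁* c-commands the anaphor but is outside its binding domain → cannot satisfy Principle A.
*Bruno₂* c-commands the anaphor but is outside its binding domain → cannot satisfy Principle A.
*Marcus₃* c-commands the anaphor within its binding domain → licit binder.
*Rohan₄* does not c-command the anaphor → cannot bind it.
*Victor₅* does not c-command the anaphor → cannot bind it.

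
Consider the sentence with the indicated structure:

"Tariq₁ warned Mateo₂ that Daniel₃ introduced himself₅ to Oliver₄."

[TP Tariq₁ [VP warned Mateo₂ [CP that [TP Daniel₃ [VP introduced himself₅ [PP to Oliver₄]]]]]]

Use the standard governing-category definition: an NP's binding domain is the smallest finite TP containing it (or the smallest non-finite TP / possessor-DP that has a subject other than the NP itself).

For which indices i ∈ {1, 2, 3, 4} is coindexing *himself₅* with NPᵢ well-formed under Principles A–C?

{3}

*himself* is an anaphor, so Principle A applies: it must be bound in its binding domain.
Binding domain of *himself₅*: the embedded TP, whose subject is Daniel₃.
*Tariq₁* c-commands the anaphor but is outside its binding domain → cannot satisfy Principle A.
*Mateo₂* c-commands the anaphor but is outside its binding domain → cannot satisfy Principle A.
*Daniel₃* c-commands the anaphor within its binding domain → licit binder.
*Oliver₄* does not c-command the anaphor → cannot bind it.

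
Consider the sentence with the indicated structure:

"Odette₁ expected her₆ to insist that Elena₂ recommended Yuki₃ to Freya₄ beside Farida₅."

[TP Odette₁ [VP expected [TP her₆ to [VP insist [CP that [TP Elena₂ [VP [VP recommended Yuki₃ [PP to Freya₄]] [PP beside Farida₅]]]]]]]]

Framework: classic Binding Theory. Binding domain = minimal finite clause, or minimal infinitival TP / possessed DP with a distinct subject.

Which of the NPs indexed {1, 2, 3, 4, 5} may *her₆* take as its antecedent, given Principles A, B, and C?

none

*her* is a pronoun, so Principle B applies: it must be free in its binding domain.
Binding domain of *her₆*: the matrix TP, whose subject is Odette₁.
*Odette₁* c-commands the pronoun within its binding domain → coindexation would violate Principle B.
*Elena₂*: the pronoun c-commands this R-expression → coindexation would violate Principle C on *Elena₂*.
*Yuki₃*: the pronoun c-commands this R-expression → coindexation would violate Principle C on *Yuki₃*.
*Freya₄*: the pronoun c-commands this R-expression → coindexation would violate Principle C on *Freya₄*.
*Farida₅*: the pronoun c-commands this R-expression → coindexation would violate Principle C on *Farida₅*.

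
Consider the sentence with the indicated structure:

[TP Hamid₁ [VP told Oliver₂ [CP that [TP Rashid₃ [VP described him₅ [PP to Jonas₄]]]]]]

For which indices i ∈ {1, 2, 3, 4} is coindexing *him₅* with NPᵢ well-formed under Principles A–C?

*him* is a pronoun, so Principle B applies: it must be free in its binding domain.
Binding domain of *him₅*: the embedded TP, whose subject is Rashid₃.
*Hamid₁* c-commands the pronoun but from outside its binding domain, and is not c-commanded by it → coindexation permitted.
*Oliver₂* c-commands the pronoun but from outside its binding domain, and is not c-commanded by it → coindexation permitted.
*Rashid₃* c-commands the pronoun within its binding domain → coindexation would violate Principle B.
*Jonas₄*: the pronoun c-commands this R-expression → coindexation would violate Principle C on *Jonas₄*.

{1, 2}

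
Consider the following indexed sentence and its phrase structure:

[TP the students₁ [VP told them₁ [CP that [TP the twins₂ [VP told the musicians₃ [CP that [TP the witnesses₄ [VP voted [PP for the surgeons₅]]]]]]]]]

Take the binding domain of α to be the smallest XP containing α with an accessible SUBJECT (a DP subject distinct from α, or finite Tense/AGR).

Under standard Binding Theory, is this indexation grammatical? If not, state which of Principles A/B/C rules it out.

Principle B

The two coindexed NPs are *the students₁* and *them₁*.
*them₁* is a pronoun. Its binding domain is the matrix TP, whose subject is the students₁.
*the students₁* c-commands it within that domain and carries the same index.
The pronoun is locally bound → Principle B violation.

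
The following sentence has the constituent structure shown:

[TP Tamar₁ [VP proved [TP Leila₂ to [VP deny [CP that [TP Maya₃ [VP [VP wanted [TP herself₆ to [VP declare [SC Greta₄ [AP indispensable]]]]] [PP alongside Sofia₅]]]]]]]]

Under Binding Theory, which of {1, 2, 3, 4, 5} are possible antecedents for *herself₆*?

{3}

*herself* is an anaphor, so Principle A applies: it must be bound in its binding domain.
Binding domain of *herself₆*: the embedded TP, whose subject is Maya₃.
*Tamar₁* c-commands the anaphor but is outside its binding domain → cannot satisfy Principle A.
*Leila₂* c-commands the anaphor but is outside its binding domain → cannot satisfy Principle A.
*Maya₃* c-commands the anaphor within its binding domain → licit binder.
*Greta₄* does not c-command the anaphor → cannot bind it.
*Sofia₅* does not c-command the anaphor → cannot bind it.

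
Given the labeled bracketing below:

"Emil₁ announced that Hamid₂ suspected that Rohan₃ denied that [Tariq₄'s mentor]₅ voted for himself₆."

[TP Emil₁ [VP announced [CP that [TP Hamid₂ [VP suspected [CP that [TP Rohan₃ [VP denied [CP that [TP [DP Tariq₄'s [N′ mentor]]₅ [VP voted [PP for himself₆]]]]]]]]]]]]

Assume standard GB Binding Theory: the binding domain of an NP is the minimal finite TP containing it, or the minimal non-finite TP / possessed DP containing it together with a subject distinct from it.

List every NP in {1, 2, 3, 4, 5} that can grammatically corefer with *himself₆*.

*himself* is an anaphor, so Principle A applies: it must be bound in its binding domain.
Binding domain of *himself₆*: the embedded TP, whose subject is [Tariq₄'s mentor]₅.
*Emil₁* c-commands the anaphor but is outside its binding domain → cannot satisfy Principle A.
*Hamid₂* c-commands the anaphor but is outside its binding domain → cannot satisfy Principle A.
*Rohan₃* c-commands the anaphor but is outside its binding domain → cannot satisfy Principle A.
*Tariq₄* does not c-command the anaphor → cannot bind it.
*[Tariq₄'s mentor]₅* c-commands the anaphor within its binding domain → licit binder.

{5}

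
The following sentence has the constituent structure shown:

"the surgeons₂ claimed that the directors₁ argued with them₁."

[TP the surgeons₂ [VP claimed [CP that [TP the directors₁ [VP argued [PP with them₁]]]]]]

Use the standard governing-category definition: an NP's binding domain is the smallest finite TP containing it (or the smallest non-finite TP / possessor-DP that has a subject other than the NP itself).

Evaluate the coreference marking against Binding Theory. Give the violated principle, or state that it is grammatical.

The two coindexed NPs are *the directors₁* and *them₁*.
*them₁* is a pronoun. Its binding domain is the embedded TP, whose subject is the directors₁.
*the directors₁* c-commands it within that domain and carries the same index.
The pronoun is locally bound → Principle B violation.

Principle B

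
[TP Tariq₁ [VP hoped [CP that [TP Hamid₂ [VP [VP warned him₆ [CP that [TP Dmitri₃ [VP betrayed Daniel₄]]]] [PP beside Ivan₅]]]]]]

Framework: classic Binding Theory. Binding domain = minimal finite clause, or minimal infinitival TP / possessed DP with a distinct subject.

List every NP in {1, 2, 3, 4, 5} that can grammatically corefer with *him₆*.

{1, 5}

*him* is a pronoun, so Principle B applies: it must be free in its binding domain.
Binding domain of *him₆*: the embedded TP, whose subject is Hamid₂.
*Tariq₁* c-commands the pronoun but from outside its binding domain, and is not c-commanded by it → coindexation permitted.
*Hamid₂* c-commands the pronoun within its binding domain → coindexation would violate Principle B.
*Dmitri₃*: the pronoun c-commands this R-expression → coindexation would violate Principle C on *Dmitri₃*.
*Daniel₄*: the pronoun c-commands this R-expression → coindexation would violate Principle C on *Daniel₄*.
*Ivan₅* and the pronoun do not c-command one another → neither Principle B nor Principle C is at stake; coindexation permitted.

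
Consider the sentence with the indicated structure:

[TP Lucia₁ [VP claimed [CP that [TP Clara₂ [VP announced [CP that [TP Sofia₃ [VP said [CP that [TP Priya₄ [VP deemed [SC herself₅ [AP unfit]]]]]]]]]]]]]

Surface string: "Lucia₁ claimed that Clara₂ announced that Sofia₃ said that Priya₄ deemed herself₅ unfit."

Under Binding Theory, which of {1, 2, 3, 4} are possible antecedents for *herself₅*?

*herself* is an anaphor, so Principle A applies: it must be bound in its binding domain.
Binding domain of *herself₅*: the embedded TP, whose subject is Priya₄.
*Lucia₁* c-commands the anaphor but is outside its binding domain → cannot satisfy Principle A.
*Clara₂* c-commands the anaphor but is outside its binding domain → cannot satisfy Principle A.
*Sofia₃* c-commands the anaphor but is outside its binding domain → cannot satisfy Principle A.
*Priya₄* c-commands the anaphor within its binding domain → licit binder.

{4}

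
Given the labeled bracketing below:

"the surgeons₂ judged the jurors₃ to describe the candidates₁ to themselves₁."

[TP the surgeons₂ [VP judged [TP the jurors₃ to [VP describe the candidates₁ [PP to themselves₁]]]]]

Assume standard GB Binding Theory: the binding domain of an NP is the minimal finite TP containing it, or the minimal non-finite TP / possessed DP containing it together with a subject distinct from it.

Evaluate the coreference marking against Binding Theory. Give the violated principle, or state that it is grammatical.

The two coindexed NPs are *the candidates₁* and *themselves₁*.
*themselves₁* is an anaphor; its binding domain is the embedded TP, whose subject is the jurors₃. *the candidates₁* c-commands it within that domain and shares its index, so Principle A is satisfied.
*the candidates₁* is an R-expression; *themselves₁* does not c-command it, and no other NP shares its index, so Principle C is satisfied.
All principles are respected.

grammatical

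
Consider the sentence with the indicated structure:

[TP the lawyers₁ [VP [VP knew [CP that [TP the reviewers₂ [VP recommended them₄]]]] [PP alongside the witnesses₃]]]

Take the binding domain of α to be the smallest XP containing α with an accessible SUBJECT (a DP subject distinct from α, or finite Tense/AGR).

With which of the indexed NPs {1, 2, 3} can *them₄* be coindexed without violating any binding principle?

{1, 3}

*them* is a pronoun, so Principle B applies: it must be free in its binding domain.
Binding domain of *them₄*: the embedded TP, whose subject is the reviewers₂.
*the lawyers₁* c-commands the pronoun but from outside its binding domain, and is not c-commanded by it → coindexation permitted.
*the reviewers₂* c-commands the pronoun within its binding domain → coindexation would violate Principle B.
*the witnesses₃* and the pronoun do not c-command one another → neither Principle B nor Principle C is at stake; coindexation permitted.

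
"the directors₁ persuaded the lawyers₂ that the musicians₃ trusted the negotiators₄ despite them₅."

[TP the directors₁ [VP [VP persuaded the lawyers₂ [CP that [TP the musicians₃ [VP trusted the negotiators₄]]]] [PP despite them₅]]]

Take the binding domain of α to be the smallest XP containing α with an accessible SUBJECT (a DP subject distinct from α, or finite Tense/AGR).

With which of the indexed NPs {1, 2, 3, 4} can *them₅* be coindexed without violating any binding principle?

*them* is a pronoun, so Principle B applies: it must be free in its binding domain.
Binding domain of *them₅*: the matrix TP, whose subject is the directors₁.
*the directors₁* c-commands the pronoun within its binding domain → coindexation would violate Principle B.
*the lawyers₂* and the pronoun do not c-command one another → neither Principle B nor Principle C is at stake; coindexation permitted.
*the musicians₃* and the pronoun do not c-command one another → neither Principle B nor Principle C is at stake; coindexation permitted.
*the negotiators₄* and the pronoun do not c-command one another → neither Principle B nor Principle C is at stake; coindexation permitted.

{2, 3, 4}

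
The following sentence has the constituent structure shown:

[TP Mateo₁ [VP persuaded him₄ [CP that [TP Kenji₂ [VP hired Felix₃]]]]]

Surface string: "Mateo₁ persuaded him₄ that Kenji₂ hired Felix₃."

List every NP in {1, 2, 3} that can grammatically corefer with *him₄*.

*him* is a pronoun, so Principle B applies: it must be free in its binding domain.
Binding domain of *him₄*: the matrix TP, whose subject is Mateo₁.
*Mateo₁* c-commands the pronoun within its binding domain → coindexation would violate Principle B.
*Kenji₂*: the pronoun c-commands this R-expression → coindexation would violate Principle C on *Kenji₂*.
*Felix₃*: the pronoun c-commands this R-expression → coindexation would violate Principle C on *Felix₃*.

none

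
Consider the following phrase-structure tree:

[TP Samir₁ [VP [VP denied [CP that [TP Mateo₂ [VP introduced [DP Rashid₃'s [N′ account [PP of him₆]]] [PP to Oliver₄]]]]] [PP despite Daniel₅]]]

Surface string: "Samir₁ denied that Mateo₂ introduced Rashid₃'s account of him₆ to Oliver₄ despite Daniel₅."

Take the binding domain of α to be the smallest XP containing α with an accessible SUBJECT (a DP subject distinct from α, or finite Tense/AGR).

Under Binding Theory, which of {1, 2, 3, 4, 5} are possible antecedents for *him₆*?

{1, 2, 4, 5}

*him* is a pronoun, so Principle B applies: it must be free in its binding domain.
Binding domain of *him₆*: the possessed DP, whose subject is Rashid₃.
*Samir₁* c-commands the pronoun but from outside its binding domain, and is not c-commanded by it → coindexation permitted.
*Mateo₂* c-commands the pronoun but from outside its binding domain, and is not c-commanded by it → coindexation permitted.
*Rashid₃* c-commands the pronoun within its binding domain → coindexation would violate Principle B.
*Oliver₄* and the pronoun do not c-command one another → neither Principle B nor Principle C is at stake; coindexation permitted.
*Daniel₅* and the pronoun do not c-command one another → neither Principle B nor Principle C is at stake; coindexation permitted.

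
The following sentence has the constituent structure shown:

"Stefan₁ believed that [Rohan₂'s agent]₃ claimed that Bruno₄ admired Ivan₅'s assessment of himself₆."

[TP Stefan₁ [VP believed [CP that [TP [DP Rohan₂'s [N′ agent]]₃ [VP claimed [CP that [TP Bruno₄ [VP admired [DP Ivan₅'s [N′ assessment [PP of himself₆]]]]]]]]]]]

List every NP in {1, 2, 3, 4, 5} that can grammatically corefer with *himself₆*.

*himself* is an anaphor, so Principle A applies: it must be bound in its binding domain.
Binding domain of *himself₆*: the possessed DP, whose subject is Ivan₅.
*Stefan₁* c-commands the anaphor but is outside its binding domain → cannot satisfy Principle A.
*Rohan₂* does not c-command the anaphor → cannot bind it.
*[Rohan₂'s agent]₃* c-commands the anaphor but is outside its binding domain → cannot satisfy Principle A.
*Bruno₄* c-commands the anaphor but is outside its binding domain → cannot satisfy Principle A.
*Ivan₅* c-commands the anaphor within its binding domain → licit binder.

{5}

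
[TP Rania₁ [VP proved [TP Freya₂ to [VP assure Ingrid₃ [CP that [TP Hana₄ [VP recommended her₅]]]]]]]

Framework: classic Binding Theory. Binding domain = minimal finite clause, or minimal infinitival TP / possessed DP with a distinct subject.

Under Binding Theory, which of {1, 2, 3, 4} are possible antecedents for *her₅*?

*her* is a pronoun, so Principle B applies: it must be free in its binding domain.
Binding domain of *her₅*: the embedded TP, whose subject is Hana₄.
*Rania₁* c-commands the pronoun but from outside its binding domain, and is not c-commanded by it → coindexation permitted.
*Freya₂* c-commands the pronoun but from outside its binding domain, and is not c-commanded by it → coindexation permitted.
*Ingrid₃* c-commands the pronoun but from outside its binding domain, and is not c-commanded by it → coindexation permitted.
*Hana₄* c-commands the pronoun within its binding domain → coindexation would violate Principle B.

{1, 2, 3}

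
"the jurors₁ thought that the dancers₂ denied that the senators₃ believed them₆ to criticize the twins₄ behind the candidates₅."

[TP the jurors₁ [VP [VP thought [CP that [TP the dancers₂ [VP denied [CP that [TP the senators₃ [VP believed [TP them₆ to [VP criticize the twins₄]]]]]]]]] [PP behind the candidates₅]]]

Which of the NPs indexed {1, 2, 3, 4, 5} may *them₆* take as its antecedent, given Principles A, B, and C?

*them* is a pronoun, so Principle B applies: it must be free in its binding domain.
Binding domain of *them₆*: the embedded TP, whose subject is the senators₃.
*the jurors₁* c-commands the pronoun but from outside its binding domain, and is not c-commanded by it → coindexation permitted.
*the dancers₂* c-commands the pronoun but from outside its binding domain, and is not c-commanded by it → coindexation permitted.
*the senators₃* c-commands the pronoun within its binding domain → coindexation would violate Principle B.
*the twins₄*: the pronoun c-commands this R-expression → coindexation would violate Principle C on *the twins₄*.
*the candidates₅* and the pronoun do not c-command one another → neither Principle B nor Principle C is at stake; coindexation permitted.

{1, 2, 5}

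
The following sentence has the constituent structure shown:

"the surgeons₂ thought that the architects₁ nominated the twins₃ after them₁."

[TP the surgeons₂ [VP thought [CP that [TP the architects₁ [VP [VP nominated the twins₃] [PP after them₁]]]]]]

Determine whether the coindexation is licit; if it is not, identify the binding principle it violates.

The two coindexed NPs are *the architects₁* and *them₁*.
*them₁* is a pronoun. Its binding domain is the embedded TP, whose subject is the architects₁.
*the architects₁* c-commands it within that domain and carries the same index.
The pronoun is locally bound → Principle B violation.

Principle B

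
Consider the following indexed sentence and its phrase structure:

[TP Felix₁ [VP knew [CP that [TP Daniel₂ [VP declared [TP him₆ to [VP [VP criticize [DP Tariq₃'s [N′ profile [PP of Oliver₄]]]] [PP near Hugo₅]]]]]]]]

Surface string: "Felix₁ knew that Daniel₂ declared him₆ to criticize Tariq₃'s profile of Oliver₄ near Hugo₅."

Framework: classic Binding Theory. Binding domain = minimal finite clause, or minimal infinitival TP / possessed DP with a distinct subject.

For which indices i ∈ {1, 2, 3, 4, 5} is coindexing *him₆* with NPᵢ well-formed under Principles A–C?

*him* is a pronoun, so Principle B applies: it must be free in its binding domain.
Binding domain of *him₆*: the embedded TP, whose subject is Daniel₂.
*Felix₁* c-commands the pronoun but from outside its binding domain, and is not c-commanded by it → coindexation permitted.
*Daniel₂* c-commands the pronoun within its binding domain → coindexation would violate Principle B.
*Tariq₃*: the pronoun c-commands this R-expression → coindexation would violate Principle C on *Tariq₃*.
*Oliver₄*: the pronoun c-commands this R-expression → coindexation would violate Principle C on *Oliver₄*.
*Hugo₅*: the pronoun c-commands this R-expression → coindexation would violate Principle C on *Hugo₅*.

{1}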